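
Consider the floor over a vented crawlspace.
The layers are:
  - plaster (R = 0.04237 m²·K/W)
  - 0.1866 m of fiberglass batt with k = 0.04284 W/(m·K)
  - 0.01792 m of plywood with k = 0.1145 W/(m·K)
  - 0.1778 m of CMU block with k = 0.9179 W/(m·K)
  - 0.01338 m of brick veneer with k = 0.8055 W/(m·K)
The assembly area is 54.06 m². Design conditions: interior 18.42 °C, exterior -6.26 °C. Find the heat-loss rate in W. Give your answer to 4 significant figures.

0.1866/0.04284 = 4.3557
0.01792/0.1145 = 0.15651
0.1778/0.9179 = 0.1937
0.01338/0.8055 = 0.016611
R_total = 0.04237 + 4.3557 + 0.15651 + 0.1937 + 0.016611 = 4.7649 m²·K/W
Q = A·ΔT/R = 54.06 × (18.42 − (-6.26)) / 4.7649 = 280 W

280.0 W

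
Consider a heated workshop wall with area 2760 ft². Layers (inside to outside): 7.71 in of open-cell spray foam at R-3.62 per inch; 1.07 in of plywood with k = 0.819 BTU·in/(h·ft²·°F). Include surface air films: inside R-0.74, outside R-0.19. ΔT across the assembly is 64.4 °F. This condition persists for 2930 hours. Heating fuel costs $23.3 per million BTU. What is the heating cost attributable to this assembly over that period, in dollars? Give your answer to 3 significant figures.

403 dollars

7.71 × 3.62 = 27.91
1.07/0.819 = 1.306
R_total = 0.74 + 27.91 + 1.306 + 0.19 = 30.15 ft²·°F·h/BTU
Q = 2760 × 64.4 / 30.15 = 5896 BTU/h
E = 5896 × 2930 = 17280000 BTU
Cost = 17280000/10⁶ × 23.3 = $402.5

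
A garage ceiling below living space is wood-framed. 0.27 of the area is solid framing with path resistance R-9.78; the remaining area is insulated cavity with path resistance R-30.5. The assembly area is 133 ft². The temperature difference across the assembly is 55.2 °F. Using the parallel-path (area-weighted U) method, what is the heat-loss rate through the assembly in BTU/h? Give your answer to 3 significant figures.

378 BTU/h

U_eff = 0.73/30.5 + 0.27/9.78 = 0.02393 + 0.02761 = 0.05154
R_eff = 1/U_eff = 19.4 ft²·°F·h/BTU
Q = 133 × 55.2 / 19.4 = 378.4 BTU/h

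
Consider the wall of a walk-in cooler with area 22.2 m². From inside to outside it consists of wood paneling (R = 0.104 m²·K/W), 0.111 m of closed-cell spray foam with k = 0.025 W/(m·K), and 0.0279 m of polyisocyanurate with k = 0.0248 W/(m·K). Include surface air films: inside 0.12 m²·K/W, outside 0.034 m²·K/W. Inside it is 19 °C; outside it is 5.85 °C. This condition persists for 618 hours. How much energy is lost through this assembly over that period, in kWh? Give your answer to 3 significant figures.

31.0 kWh

0.111/0.025 = 4.44
0.0279/0.0248 = 1.125
R_total = 0.12 + 0.104 + 4.44 + 1.125 + 0.034 = 5.823 m²·K/W
Q = 22.2 × (19 − 5.85) / 5.823 = 50.13 W
E = 50.13 W × 618 h / 1000 = 30.98 kWh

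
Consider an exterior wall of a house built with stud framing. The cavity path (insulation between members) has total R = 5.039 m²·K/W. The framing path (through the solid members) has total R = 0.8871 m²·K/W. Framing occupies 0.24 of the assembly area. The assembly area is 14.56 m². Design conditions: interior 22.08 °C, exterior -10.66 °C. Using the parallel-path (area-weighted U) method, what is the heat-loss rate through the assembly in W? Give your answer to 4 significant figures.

200.9 W

U_eff = 0.76/5.039 + 0.24/0.8871 = 0.15082 + 0.27054 = 0.42137
R_eff = 1/U_eff = 2.3732 m²·K/W
Q = 14.56 × (22.08 − (-10.66)) / 2.3732 = 200.86 W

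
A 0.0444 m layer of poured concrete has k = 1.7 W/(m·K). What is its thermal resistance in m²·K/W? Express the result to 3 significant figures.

R = L/k = 0.0444/1.7 = 0.02612 m²·K/W

0.0261 m²·K/W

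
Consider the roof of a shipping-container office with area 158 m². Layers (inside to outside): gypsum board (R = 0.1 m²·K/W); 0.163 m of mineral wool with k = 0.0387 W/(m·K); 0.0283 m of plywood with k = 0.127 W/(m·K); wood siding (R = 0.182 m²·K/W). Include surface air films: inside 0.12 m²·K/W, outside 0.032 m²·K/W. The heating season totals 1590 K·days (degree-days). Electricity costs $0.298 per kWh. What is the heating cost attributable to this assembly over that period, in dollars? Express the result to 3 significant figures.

369 dollars

0.163/0.0387 = 4.212
0.0283/0.127 = 0.2228
R_total = 0.12 + 0.1 + 4.212 + 0.2228 + 0.182 + 0.032 = 4.869 m²·K/W
E = A × HDD × 24 / R / 1000 = 158 × 1590 × 24 / 4.869 / 1000 = 1238 kWh
Cost = 1238 × 0.298 = $369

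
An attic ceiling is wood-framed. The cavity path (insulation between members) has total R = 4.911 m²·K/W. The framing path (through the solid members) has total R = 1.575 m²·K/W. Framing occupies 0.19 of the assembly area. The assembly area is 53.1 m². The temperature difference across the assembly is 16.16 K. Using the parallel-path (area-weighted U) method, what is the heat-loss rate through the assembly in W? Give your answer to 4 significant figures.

245.0 W

U_eff = 0.81/4.911 + 0.19/1.575 = 0.16494 + 0.12063 = 0.28557
R_eff = 1/U_eff = 3.5018 m²·K/W
Q = 53.1 × 16.16 / 3.5018 = 245.05 W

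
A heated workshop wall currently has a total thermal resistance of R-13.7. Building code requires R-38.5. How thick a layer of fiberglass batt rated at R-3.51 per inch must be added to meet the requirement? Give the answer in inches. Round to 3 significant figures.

7.07 in

ΔR = 38.5 − 13.7 = 24.8 ft²·°F·h/BTU
L = ΔR / (R/in) = 24.8/3.51 = 7.066 in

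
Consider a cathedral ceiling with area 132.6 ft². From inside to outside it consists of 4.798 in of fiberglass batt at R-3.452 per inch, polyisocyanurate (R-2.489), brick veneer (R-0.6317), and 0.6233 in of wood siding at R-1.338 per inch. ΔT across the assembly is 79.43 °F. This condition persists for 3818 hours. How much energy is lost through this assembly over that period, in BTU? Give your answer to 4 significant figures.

1960000 BTU

4.798 × 3.452 = 16.563
0.6233 × 1.338 = 0.83398
R_total = 16.563 + 2.489 + 0.6317 + 0.83398 = 20.517 ft²·°F·h/BTU
Q = 132.6 × 79.43 / 20.517 = 513.34 BTU/h
E = 513.34 × 3818 = 1959900 BTU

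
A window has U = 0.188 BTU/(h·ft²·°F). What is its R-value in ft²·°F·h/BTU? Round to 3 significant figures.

R = 1/U = 1/0.188 = 5.319

5.32 ft²·°F·h/BTU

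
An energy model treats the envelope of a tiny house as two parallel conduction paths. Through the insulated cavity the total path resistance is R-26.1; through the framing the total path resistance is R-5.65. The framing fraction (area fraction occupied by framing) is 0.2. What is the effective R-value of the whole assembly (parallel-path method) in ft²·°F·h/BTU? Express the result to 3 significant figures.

U_eff = 0.8/26.1 + 0.2/5.65 = 0.03065 + 0.0354 = 0.06605
R_eff = 1/U_eff = 15.14 ft²·°F·h/BTU

15.1 ft²·°F·h/BTU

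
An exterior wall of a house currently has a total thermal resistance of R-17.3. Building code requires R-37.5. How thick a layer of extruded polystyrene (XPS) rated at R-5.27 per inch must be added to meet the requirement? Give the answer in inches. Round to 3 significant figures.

3.83 in

ΔR = 37.5 − 17.3 = 20.2 ft²·°F·h/BTU
L = ΔR / (R/in) = 20.2/5.27 = 3.833 in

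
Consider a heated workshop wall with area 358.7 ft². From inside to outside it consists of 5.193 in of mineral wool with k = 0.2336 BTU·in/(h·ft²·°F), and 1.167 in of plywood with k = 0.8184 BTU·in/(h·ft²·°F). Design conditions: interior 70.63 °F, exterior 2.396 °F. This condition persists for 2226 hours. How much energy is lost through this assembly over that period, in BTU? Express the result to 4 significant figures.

2303000 BTU

5.193/0.2336 = 22.23
1.167/0.8184 = 1.426
R_total = 22.23 + 1.426 = 23.656 ft²·°F·h/BTU
Q = 358.7 × (70.63 − 2.396) / 23.656 = 1034.6 BTU/h
E = 1034.6 × 2226 = 2303100 BTU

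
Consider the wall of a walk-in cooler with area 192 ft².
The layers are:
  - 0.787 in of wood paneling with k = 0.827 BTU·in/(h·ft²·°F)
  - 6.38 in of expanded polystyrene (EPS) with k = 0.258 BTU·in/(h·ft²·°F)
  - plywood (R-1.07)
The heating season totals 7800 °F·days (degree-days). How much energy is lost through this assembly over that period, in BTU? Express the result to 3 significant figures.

1340000 BTU

0.787/0.827 = 0.9516
6.38/0.258 = 24.73
R_total = 0.9516 + 24.73 + 1.07 = 26.75 ft²·°F·h/BTU
E = A × HDD × 24 / R = 192 × 7800 × 24 / 26.75 = 1344000 BTU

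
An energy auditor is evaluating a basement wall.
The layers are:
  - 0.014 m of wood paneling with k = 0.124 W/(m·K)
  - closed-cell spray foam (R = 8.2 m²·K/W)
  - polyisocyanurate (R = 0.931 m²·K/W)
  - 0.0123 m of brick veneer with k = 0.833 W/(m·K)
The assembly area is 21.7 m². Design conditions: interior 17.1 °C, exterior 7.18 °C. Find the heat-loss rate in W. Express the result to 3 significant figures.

0.014/0.124 = 0.1129
0.0123/0.833 = 0.01477
R_total = 0.1129 + 8.2 + 0.931 + 0.01477 = 9.259 m²·K/W
Q = A·ΔT/R = 21.7 × (17.1 − 7.18) / 9.259 = 23.25 W

23.2 W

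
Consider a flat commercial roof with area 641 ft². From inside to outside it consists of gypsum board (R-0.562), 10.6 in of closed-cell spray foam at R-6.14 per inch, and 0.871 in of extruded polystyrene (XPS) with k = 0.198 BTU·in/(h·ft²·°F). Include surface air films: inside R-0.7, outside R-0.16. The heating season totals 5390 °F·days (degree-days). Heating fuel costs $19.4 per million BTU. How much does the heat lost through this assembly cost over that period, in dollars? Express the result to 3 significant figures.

10.6 × 6.14 = 65.08
0.871/0.198 = 4.399
R_total = 0.7 + 0.562 + 65.08 + 4.399 + 0.16 = 70.9 ft²·°F·h/BTU
E = A × HDD × 24 / R = 641 × 5390 × 24 / 70.9 = 1169000 BTU
Cost = 1169000/10⁶ × 19.4 = $22.69

22.7 dollars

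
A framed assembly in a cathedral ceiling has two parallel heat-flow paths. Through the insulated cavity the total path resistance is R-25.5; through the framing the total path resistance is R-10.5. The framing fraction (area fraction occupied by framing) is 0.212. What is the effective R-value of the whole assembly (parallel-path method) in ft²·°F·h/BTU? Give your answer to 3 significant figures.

19.6 ft²·°F·h/BTU

U_eff = 0.788/25.5 + 0.212/10.5 = 0.0309 + 0.02019 = 0.05109
R_eff = 1/U_eff = 19.57 ft²·°F·h/BTU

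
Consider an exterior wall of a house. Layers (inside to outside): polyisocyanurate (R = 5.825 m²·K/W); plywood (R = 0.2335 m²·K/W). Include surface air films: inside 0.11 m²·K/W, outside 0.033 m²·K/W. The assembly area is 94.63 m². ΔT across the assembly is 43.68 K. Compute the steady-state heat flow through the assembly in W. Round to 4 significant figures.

666.5 W

R_total = 0.11 + 5.825 + 0.2335 + 0.033 = 6.2015 m²·K/W
Q = A·ΔT/R = 94.63 × 43.68 / 6.2015 = 666.52 W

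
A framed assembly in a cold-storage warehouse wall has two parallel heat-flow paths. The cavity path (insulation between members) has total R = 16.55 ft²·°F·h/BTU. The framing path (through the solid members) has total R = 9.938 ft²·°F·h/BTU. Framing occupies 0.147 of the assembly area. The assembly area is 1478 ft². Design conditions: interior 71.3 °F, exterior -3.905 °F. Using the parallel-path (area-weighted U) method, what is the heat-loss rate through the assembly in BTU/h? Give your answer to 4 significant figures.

7373 BTU/h

U_eff = 0.853/16.55 + 0.147/9.938 = 0.051541 + 0.014792 = 0.066332
R_eff = 1/U_eff = 15.076 ft²·°F·h/BTU
Q = 1478 × (71.3 − (-3.905)) / 15.076 = 7373.1 BTU/h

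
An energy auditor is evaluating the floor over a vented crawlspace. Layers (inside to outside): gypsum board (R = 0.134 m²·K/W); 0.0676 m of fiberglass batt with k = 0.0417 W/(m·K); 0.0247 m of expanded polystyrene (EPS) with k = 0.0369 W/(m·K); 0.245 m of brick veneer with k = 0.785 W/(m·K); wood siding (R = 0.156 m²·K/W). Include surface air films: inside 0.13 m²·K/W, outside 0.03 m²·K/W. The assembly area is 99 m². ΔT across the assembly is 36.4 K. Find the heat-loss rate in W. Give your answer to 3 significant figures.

1180 W

0.0676/0.0417 = 1.621
0.0247/0.0369 = 0.6694
0.245/0.785 = 0.3121
R_total = 0.13 + 0.134 + 1.621 + 0.6694 + 0.3121 + 0.156 + 0.03 = 3.053 m²·K/W
Q = A·ΔT/R = 99 × 36.4 / 3.053 = 1181 W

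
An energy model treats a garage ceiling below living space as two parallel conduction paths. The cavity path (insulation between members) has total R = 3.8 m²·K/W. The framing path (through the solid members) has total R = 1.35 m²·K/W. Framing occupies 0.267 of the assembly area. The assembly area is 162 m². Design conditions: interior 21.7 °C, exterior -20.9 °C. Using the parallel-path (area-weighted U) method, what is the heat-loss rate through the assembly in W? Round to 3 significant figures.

U_eff = 0.733/3.8 + 0.267/1.35 = 0.1929 + 0.1978 = 0.3907
R_eff = 1/U_eff = 2.56 m²·K/W
Q = 162 × (21.7 − (-20.9)) / 2.56 = 2696 W

2700 W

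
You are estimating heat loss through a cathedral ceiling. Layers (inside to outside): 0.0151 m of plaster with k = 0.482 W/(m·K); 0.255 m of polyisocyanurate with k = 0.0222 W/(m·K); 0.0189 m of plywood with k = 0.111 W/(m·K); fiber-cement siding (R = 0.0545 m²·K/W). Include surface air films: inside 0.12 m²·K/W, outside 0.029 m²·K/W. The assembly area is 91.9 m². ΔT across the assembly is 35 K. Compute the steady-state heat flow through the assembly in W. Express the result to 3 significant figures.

0.0151/0.482 = 0.03133
0.255/0.0222 = 11.49
0.0189/0.111 = 0.1703
R_total = 0.12 + 0.03133 + 11.49 + 0.1703 + 0.0545 + 0.029 = 11.89 m²·K/W
Q = A·ΔT/R = 91.9 × 35 / 11.89 = 270.5 W

270 W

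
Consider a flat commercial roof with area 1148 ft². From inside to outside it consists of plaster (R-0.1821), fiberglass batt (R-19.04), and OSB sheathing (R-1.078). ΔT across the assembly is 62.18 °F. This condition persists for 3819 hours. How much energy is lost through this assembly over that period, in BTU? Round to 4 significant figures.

R_total = 0.1821 + 19.04 + 1.078 = 20.3 ft²·°F·h/BTU
Q = 1148 × 62.18 / 20.3 = 3516.4 BTU/h
E = 3516.4 × 3819 = 13429000 BTU

13430000 BTU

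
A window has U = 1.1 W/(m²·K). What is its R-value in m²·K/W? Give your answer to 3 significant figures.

0.909 m²·K/W

R = 1/U = 1/1.1 = 0.9091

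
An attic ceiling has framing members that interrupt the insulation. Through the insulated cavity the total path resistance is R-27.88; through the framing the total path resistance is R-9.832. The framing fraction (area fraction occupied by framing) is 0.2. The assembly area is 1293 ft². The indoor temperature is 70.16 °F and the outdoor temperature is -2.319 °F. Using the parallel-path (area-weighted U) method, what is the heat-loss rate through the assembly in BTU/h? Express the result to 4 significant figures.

4595 BTU/h

U_eff = 0.8/27.88 + 0.2/9.832 = 0.028694 + 0.020342 = 0.049036
R_eff = 1/U_eff = 20.393 ft²·°F·h/BTU
Q = 1293 × (70.16 − (-2.319)) / 20.393 = 4595.4 BTU/h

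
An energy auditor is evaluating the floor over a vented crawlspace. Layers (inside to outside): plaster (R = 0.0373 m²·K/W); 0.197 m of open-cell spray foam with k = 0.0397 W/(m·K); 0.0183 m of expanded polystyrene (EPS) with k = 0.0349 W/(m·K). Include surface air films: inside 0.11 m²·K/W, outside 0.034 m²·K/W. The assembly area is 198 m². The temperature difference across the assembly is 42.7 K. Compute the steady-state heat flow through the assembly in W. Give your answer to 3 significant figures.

1490 W

0.197/0.0397 = 4.962
0.0183/0.0349 = 0.5244
R_total = 0.11 + 0.0373 + 4.962 + 0.5244 + 0.034 = 5.668 m²·K/W
Q = A·ΔT/R = 198 × 42.7 / 5.668 = 1492 W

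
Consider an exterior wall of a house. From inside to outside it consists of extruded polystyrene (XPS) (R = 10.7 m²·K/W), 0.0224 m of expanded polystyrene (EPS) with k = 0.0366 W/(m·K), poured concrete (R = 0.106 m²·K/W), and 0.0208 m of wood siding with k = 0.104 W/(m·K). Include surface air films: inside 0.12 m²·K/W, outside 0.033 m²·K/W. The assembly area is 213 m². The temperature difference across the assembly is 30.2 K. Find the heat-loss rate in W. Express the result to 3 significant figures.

546 W

0.0224/0.0366 = 0.612
0.0208/0.104 = 0.2
R_total = 0.12 + 10.7 + 0.612 + 0.106 + 0.2 + 0.033 = 11.77 m²·K/W
Q = A·ΔT/R = 213 × 30.2 / 11.77 = 546.5 W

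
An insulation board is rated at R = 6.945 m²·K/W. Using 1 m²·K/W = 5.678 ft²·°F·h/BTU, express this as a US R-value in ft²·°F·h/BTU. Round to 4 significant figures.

39.43 ft²·°F·h/BTU

R_US = 6.945 × 5.678 = 39.434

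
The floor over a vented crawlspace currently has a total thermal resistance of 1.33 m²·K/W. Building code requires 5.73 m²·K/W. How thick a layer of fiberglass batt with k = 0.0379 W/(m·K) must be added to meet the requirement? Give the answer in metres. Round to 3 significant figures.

ΔR = 5.73 − 1.33 = 4.4 m²·K/W
L = ΔR × k = 4.4 × 0.0379 = 0.1668 m

0.167 m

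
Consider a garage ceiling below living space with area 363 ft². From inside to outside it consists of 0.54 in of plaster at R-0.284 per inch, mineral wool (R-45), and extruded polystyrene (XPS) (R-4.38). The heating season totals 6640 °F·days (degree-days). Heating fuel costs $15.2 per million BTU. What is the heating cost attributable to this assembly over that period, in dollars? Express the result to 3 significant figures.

0.54 × 0.284 = 0.1534
R_total = 0.1534 + 45 + 4.38 = 49.53 ft²·°F·h/BTU
E = A × HDD × 24 / R = 363 × 6640 × 24 / 49.53 = 1168000 BTU
Cost = 1168000/10⁶ × 15.2 = $17.75

17.8 dollars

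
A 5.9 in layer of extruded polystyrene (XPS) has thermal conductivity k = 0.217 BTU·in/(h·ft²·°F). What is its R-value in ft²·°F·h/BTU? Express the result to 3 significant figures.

27.2 ft²·°F·h/BTU

R = L/k = 5.9/0.217 = 27.19 ft²·°F·h/BTU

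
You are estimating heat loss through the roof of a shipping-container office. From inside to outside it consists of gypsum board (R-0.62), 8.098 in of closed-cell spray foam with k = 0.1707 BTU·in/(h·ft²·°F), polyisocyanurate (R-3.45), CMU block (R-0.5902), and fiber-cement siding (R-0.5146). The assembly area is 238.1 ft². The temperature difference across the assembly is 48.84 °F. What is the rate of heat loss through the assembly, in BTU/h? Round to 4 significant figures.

221.0 BTU/h

8.098/0.1707 = 47.44
R_total = 0.62 + 47.44 + 3.45 + 0.5902 + 0.5146 = 52.615 ft²·°F·h/BTU
Q = A·ΔT/R = 238.1 × 48.84 / 52.615 = 221.02 BTU/h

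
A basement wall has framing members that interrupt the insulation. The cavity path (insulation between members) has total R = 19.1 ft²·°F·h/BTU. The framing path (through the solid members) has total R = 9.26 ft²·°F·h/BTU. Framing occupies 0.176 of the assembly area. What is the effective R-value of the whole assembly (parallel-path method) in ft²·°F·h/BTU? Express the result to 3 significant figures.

16.1 ft²·°F·h/BTU

U_eff = 0.824/19.1 + 0.176/9.26 = 0.04314 + 0.01901 = 0.06215
R_eff = 1/U_eff = 16.09 ft²·°F·h/BTU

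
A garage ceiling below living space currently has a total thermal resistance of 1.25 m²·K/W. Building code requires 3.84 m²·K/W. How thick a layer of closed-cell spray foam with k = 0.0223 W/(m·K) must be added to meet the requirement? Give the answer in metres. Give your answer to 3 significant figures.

ΔR = 3.84 − 1.25 = 2.59 m²·K/W
L = ΔR × k = 2.59 × 0.0223 = 0.05776 m

0.0578 m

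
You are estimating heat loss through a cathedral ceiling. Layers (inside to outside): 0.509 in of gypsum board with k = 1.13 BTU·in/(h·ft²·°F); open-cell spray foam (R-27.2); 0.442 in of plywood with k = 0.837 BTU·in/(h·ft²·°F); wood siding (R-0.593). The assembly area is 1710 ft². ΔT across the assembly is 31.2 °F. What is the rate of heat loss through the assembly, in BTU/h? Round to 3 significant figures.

0.509/1.13 = 0.4504
0.442/0.837 = 0.5281
R_total = 0.4504 + 27.2 + 0.5281 + 0.593 = 28.77 ft²·°F·h/BTU
Q = A·ΔT/R = 1710 × 31.2 / 28.77 = 1854 BTU/h

1850 BTU/h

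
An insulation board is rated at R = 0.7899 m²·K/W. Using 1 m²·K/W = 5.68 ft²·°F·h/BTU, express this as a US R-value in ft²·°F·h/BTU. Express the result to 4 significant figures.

R_US = 0.7899 × 5.68 = 4.4866

4.487 ft²·°F·h/BTU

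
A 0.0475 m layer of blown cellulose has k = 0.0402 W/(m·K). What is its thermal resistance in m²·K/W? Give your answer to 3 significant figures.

R = L/k = 0.0475/0.0402 = 1.182 m²·K/W

1.18 m²·K/W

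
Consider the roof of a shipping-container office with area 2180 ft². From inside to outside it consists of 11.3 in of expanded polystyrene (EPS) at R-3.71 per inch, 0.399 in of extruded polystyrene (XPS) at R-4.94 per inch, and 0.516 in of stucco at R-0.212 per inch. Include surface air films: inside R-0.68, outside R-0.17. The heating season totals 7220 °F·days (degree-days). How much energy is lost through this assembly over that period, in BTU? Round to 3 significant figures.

11.3 × 3.71 = 41.92
0.399 × 4.94 = 1.971
0.516 × 0.212 = 0.1094
R_total = 0.68 + 41.92 + 1.971 + 0.1094 + 0.17 = 44.85 ft²·°F·h/BTU
E = A × HDD × 24 / R = 2180 × 7220 × 24 / 44.85 = 8422000 BTU

8420000 BTU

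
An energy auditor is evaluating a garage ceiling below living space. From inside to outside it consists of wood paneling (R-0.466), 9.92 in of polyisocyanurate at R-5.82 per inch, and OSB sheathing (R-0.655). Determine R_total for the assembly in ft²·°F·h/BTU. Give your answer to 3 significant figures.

58.9 ft²·°F·h/BTU

9.92 × 5.82 = 57.73
R_total = 0.466 + 57.73 + 0.655 = 58.86 ft²·°F·h/BTU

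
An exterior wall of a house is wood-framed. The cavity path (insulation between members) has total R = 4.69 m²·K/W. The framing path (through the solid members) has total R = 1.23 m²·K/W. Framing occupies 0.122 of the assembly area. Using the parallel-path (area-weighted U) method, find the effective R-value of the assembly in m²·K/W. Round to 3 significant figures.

U_eff = 0.878/4.69 + 0.122/1.23 = 0.1872 + 0.09919 = 0.2864
R_eff = 1/U_eff = 3.492 m²·K/W

3.49 m²·K/W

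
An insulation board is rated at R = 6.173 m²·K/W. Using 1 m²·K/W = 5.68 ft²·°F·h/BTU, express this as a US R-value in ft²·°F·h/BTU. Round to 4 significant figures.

R_US = 6.173 × 5.68 = 35.063

35.06 ft²·°F·h/BTU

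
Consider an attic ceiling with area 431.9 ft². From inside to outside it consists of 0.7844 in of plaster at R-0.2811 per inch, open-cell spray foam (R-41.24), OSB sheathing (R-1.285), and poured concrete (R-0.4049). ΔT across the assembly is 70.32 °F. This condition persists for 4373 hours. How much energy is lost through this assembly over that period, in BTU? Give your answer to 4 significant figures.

3078000 BTU

0.7844 × 0.2811 = 0.22049
R_total = 0.22049 + 41.24 + 1.285 + 0.4049 = 43.15 ft²·°F·h/BTU
Q = 431.9 × 70.32 / 43.15 = 703.85 BTU/h
E = 703.85 × 4373 = 3077900 BTU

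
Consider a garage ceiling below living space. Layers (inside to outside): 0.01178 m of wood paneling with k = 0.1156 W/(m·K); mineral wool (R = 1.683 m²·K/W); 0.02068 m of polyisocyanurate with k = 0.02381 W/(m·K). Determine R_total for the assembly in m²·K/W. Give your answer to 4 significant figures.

2.653 m²·K/W

0.01178/0.1156 = 0.1019
0.02068/0.02381 = 0.86854
R_total = 0.1019 + 1.683 + 0.86854 = 2.6534 m²·K/W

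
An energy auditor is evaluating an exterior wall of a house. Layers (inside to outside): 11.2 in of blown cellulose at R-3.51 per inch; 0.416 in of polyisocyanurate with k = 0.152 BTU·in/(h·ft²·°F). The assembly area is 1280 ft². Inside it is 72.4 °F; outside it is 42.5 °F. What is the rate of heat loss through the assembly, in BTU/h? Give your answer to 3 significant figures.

910 BTU/h

11.2 × 3.51 = 39.31
0.416/0.152 = 2.737
R_total = 39.31 + 2.737 = 42.05 ft²·°F·h/BTU
Q = A·ΔT/R = 1280 × (72.4 − 42.5) / 42.05 = 910.2 BTU/h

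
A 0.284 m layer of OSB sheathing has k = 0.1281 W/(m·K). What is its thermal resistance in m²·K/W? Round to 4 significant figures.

R = L/k = 0.284/0.1281 = 2.217 m²·K/W

2.217 m²·K/W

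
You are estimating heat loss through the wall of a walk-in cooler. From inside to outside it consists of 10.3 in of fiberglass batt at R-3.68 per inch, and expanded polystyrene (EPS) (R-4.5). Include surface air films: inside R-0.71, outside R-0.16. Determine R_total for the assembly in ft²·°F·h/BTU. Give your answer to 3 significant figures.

10.3 × 3.68 = 37.9
R_total = 0.71 + 37.9 + 4.5 + 0.16 = 43.27 ft²·°F·h/BTU

43.3 ft²·°F·h/BTU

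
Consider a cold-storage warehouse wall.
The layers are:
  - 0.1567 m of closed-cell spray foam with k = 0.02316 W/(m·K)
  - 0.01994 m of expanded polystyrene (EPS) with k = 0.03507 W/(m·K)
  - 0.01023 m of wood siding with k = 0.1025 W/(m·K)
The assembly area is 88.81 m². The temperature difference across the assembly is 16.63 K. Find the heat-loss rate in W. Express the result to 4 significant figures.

0.1567/0.02316 = 6.766
0.01994/0.03507 = 0.56858
0.01023/0.1025 = 0.099805
R_total = 6.766 + 0.56858 + 0.099805 = 7.4344 m²·K/W
Q = A·ΔT/R = 88.81 × 16.63 / 7.4344 = 198.66 W

198.7 W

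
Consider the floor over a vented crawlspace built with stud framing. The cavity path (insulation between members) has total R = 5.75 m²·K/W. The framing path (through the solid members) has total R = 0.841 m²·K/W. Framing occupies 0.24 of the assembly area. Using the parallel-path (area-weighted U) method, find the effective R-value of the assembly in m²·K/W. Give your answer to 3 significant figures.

U_eff = 0.76/5.75 + 0.24/0.841 = 0.1322 + 0.2854 = 0.4175
R_eff = 1/U_eff = 2.395 m²·K/W

2.39 m²·K/W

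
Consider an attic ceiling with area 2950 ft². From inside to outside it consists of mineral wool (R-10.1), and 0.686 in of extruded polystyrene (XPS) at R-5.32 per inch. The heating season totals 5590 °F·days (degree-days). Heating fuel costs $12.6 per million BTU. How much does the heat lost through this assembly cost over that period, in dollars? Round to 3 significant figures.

0.686 × 5.32 = 3.65
R_total = 10.1 + 3.65 = 13.75 ft²·°F·h/BTU
E = A × HDD × 24 / R = 2950 × 5590 × 24 / 13.75 = 28780000 BTU
Cost = 28780000/10⁶ × 12.6 = $362.7

363 dollars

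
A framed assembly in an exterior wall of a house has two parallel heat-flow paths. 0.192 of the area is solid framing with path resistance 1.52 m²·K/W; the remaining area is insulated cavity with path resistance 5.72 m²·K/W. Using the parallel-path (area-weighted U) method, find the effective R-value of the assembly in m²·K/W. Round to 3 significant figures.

U_eff = 0.808/5.72 + 0.192/1.52 = 0.1413 + 0.1263 = 0.2676
R_eff = 1/U_eff = 3.737 m²·K/W

3.74 m²·K/W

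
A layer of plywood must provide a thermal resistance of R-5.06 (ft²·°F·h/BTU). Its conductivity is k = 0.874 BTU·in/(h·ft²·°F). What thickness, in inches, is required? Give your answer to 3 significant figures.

4.42 in

L = R × k = 5.06 × 0.874 = 4.422 in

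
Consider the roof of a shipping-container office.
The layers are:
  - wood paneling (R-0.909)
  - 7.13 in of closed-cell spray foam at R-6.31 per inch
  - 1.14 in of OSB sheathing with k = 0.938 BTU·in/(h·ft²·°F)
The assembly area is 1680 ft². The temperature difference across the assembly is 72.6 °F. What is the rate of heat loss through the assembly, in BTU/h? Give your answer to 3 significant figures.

7.13 × 6.31 = 44.99
1.14/0.938 = 1.215
R_total = 0.909 + 44.99 + 1.215 = 47.11 ft²·°F·h/BTU
Q = A·ΔT/R = 1680 × 72.6 / 47.11 = 2589 BTU/h

2590 BTU/h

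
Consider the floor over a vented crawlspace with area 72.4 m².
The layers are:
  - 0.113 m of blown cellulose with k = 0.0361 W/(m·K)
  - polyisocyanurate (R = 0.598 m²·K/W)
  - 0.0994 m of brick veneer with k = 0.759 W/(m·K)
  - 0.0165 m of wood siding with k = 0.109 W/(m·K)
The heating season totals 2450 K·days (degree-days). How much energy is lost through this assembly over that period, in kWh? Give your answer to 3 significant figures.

1060 kWh

0.113/0.0361 = 3.13
0.0994/0.759 = 0.131
0.0165/0.109 = 0.1514
R_total = 3.13 + 0.598 + 0.131 + 0.1514 = 4.011 m²·K/W
E = A × HDD × 24 / R / 1000 = 72.4 × 2450 × 24 / 4.011 / 1000 = 1061 kWh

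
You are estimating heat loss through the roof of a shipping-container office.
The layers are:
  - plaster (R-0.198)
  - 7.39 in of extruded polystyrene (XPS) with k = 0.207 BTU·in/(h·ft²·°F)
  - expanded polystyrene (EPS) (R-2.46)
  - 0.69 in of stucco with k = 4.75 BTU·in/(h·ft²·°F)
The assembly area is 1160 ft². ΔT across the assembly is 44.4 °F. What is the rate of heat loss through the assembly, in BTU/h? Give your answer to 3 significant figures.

7.39/0.207 = 35.7
0.69/4.75 = 0.1453
R_total = 0.198 + 35.7 + 2.46 + 0.1453 = 38.5 ft²·°F·h/BTU
Q = A·ΔT/R = 1160 × 44.4 / 38.5 = 1338 BTU/h

1340 BTU/h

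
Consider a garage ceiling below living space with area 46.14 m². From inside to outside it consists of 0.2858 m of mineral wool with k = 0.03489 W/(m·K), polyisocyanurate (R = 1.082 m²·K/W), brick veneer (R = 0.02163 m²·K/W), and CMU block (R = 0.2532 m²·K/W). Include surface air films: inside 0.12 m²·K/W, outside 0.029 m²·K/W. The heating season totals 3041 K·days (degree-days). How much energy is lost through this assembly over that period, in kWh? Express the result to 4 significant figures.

347.3 kWh

0.2858/0.03489 = 8.1915
R_total = 0.12 + 8.1915 + 1.082 + 0.02163 + 0.2532 + 0.029 = 9.6973 m²·K/W
E = A × HDD × 24 / R / 1000 = 46.14 × 3041 × 24 / 9.6973 / 1000 = 347.26 kWh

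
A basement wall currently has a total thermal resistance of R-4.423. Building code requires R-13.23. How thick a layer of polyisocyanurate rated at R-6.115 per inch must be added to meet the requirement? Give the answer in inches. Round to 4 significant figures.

1.440 in

ΔR = 13.23 − 4.423 = 8.807 ft²·°F·h/BTU
L = ΔR / (R/in) = 8.807/6.115 = 1.4402 in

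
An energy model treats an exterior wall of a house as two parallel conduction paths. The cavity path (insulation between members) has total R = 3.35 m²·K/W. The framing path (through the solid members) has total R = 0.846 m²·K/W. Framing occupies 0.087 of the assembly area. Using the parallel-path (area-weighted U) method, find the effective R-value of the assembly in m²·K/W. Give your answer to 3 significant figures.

2.66 m²·K/W

U_eff = 0.913/3.35 + 0.087/0.846 = 0.2725 + 0.1028 = 0.3754
R_eff = 1/U_eff = 2.664 m²·K/W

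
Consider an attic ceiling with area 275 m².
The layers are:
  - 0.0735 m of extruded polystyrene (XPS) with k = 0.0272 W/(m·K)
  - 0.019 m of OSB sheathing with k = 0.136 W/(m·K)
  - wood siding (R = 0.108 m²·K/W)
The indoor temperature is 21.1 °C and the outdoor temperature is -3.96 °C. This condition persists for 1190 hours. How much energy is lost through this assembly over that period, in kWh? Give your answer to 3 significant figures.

2780 kWh

0.0735/0.0272 = 2.702
0.019/0.136 = 0.1397
R_total = 2.702 + 0.1397 + 0.108 = 2.95 m²·K/W
Q = 275 × (21.1 − (-3.96)) / 2.95 = 2336 W
E = 2336 W × 1190 h / 1000 = 2780 kWh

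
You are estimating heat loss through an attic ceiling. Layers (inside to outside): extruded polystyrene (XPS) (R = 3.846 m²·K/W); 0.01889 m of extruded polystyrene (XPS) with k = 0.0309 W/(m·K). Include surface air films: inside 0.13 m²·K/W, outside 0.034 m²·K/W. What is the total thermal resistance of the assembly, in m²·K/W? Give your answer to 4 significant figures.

4.621 m²·K/W

0.01889/0.0309 = 0.61133
R_total = 0.13 + 3.846 + 0.61133 + 0.034 = 4.6213 m²·K/W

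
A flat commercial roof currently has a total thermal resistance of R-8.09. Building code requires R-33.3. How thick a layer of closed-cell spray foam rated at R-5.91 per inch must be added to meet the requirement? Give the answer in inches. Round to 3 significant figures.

4.27 in

ΔR = 33.3 − 8.09 = 25.21 ft²·°F·h/BTU
L = ΔR / (R/in) = 25.21/5.91 = 4.266 in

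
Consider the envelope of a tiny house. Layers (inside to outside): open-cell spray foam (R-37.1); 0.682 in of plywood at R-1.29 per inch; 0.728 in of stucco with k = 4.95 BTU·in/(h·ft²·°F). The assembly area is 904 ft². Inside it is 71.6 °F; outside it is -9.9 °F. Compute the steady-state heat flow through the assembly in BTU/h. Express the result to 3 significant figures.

1930 BTU/h

0.682 × 1.29 = 0.8798
0.728/4.95 = 0.1471
R_total = 37.1 + 0.8798 + 0.1471 = 38.13 ft²·°F·h/BTU
Q = A·ΔT/R = 904 × (71.6 − (-9.9)) / 38.13 = 1932 BTU/h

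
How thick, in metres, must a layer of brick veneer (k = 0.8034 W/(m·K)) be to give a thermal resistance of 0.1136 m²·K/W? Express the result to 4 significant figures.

L = R·k = 0.1136 × 0.8034 = 0.091266 m

0.09127 m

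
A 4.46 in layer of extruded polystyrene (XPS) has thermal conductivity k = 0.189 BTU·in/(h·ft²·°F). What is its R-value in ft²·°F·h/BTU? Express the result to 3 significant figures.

R = L/k = 4.46/0.189 = 23.6 ft²·°F·h/BTU

23.6 ft²·°F·h/BTU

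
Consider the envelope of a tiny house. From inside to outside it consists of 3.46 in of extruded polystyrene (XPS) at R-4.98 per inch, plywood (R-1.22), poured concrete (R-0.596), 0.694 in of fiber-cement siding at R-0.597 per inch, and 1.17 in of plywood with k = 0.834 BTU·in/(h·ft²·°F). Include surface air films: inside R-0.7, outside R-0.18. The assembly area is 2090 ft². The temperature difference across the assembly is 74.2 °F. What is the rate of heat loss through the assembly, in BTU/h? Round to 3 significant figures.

7130 BTU/h

3.46 × 4.98 = 17.23
0.694 × 0.597 = 0.4143
1.17/0.834 = 1.403
R_total = 0.7 + 17.23 + 1.22 + 0.596 + 0.4143 + 1.403 + 0.18 = 21.74 ft²·°F·h/BTU
Q = A·ΔT/R = 2090 × 74.2 / 21.74 = 7132 BTU/h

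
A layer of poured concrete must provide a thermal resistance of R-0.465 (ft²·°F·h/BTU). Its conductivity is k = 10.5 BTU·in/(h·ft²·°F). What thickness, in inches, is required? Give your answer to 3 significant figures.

L = R × k = 0.465 × 10.5 = 4.883 in

4.88 in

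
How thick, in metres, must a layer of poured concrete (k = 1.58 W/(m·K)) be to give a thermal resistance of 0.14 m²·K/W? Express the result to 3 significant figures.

0.221 m

L = R·k = 0.14 × 1.58 = 0.2212 m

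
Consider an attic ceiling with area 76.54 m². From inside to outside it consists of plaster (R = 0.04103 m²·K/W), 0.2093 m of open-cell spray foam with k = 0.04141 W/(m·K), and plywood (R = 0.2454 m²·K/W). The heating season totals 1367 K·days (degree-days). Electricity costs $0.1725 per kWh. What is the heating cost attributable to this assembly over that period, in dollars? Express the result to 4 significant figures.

81.11 dollars

0.2093/0.04141 = 5.0543
R_total = 0.04103 + 5.0543 + 0.2454 = 5.3408 m²·K/W
E = A × HDD × 24 / R / 1000 = 76.54 × 1367 × 24 / 5.3408 / 1000 = 470.18 kWh
Cost = 470.18 × 0.1725 = $81.106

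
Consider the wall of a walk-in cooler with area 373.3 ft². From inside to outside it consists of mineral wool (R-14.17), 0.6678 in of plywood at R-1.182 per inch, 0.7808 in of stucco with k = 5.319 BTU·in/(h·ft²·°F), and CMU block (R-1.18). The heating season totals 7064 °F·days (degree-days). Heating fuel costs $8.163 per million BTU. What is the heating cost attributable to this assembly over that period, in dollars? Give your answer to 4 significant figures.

31.72 dollars

0.6678 × 1.182 = 0.78934
0.7808/5.319 = 0.14679
R_total = 14.17 + 0.78934 + 0.14679 + 1.18 = 16.286 ft²·°F·h/BTU
E = A × HDD × 24 / R = 373.3 × 7064 × 24 / 16.286 = 3886000 BTU
Cost = 3886000/10⁶ × 8.163 = $31.721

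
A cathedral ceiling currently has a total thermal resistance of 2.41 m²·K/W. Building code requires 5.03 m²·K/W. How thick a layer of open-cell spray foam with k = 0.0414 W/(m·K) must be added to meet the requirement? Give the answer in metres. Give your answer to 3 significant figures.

0.108 m

ΔR = 5.03 − 2.41 = 2.62 m²·K/W
L = ΔR × k = 2.62 × 0.0414 = 0.1085 m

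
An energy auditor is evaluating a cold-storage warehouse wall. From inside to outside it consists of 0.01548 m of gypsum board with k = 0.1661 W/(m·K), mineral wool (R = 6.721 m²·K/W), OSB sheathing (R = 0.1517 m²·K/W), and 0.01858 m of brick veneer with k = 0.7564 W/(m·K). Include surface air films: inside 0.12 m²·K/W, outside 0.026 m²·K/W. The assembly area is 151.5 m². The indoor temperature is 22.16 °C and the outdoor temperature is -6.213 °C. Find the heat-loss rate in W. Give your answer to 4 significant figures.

0.01548/0.1661 = 0.093197
0.01858/0.7564 = 0.024564
R_total = 0.12 + 0.093197 + 6.721 + 0.1517 + 0.024564 + 0.026 = 7.1365 m²·K/W
Q = A·ΔT/R = 151.5 × (22.16 − (-6.213)) / 7.1365 = 602.33 W

602.3 W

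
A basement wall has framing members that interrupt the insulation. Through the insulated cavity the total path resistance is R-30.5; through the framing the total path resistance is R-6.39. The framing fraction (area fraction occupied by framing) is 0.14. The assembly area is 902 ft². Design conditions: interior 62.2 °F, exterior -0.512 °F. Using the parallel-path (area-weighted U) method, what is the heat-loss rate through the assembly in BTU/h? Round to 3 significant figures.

U_eff = 0.86/30.5 + 0.14/6.39 = 0.0282 + 0.02191 = 0.05011
R_eff = 1/U_eff = 19.96 ft²·°F·h/BTU
Q = 902 × (62.2 − (-0.512)) / 19.96 = 2834 BTU/h

2830 BTU/h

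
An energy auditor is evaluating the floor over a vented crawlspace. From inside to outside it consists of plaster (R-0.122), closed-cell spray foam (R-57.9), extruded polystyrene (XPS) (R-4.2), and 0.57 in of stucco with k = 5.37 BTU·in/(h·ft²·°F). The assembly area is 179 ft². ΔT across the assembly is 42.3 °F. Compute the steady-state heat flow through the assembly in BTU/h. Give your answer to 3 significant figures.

0.57/5.37 = 0.1061
R_total = 0.122 + 57.9 + 4.2 + 0.1061 = 62.33 ft²·°F·h/BTU
Q = A·ΔT/R = 179 × 42.3 / 62.33 = 121.5 BTU/h

121 BTU/h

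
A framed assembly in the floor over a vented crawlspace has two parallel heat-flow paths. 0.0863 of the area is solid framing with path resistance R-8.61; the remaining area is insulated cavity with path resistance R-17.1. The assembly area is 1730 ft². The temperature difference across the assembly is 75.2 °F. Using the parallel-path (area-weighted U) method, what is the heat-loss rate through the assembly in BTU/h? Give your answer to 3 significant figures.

U_eff = 0.9137/17.1 + 0.0863/8.61 = 0.05343 + 0.01002 = 0.06346
R_eff = 1/U_eff = 15.76 ft²·°F·h/BTU
Q = 1730 × 75.2 / 15.76 = 8255 BTU/h

8260 BTU/h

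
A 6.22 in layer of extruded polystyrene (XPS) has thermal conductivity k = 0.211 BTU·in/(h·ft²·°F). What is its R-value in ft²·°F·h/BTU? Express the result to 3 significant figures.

29.5 ft²·°F·h/BTU

R = L/k = 6.22/0.211 = 29.48 ft²·°F·h/BTU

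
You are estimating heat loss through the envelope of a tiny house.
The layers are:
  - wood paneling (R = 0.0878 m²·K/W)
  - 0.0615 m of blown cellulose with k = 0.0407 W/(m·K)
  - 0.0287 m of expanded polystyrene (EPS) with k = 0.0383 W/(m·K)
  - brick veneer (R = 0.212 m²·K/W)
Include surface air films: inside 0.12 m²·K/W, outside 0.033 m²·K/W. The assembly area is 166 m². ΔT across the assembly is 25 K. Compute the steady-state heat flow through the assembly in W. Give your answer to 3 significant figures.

1530 W

0.0615/0.0407 = 1.511
0.0287/0.0383 = 0.7493
R_total = 0.12 + 0.0878 + 1.511 + 0.7493 + 0.212 + 0.033 = 2.713 m²·K/W
Q = A·ΔT/R = 166 × 25 / 2.713 = 1530 W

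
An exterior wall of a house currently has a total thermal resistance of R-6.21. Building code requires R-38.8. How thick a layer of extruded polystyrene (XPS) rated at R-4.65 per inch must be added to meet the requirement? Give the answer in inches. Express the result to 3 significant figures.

ΔR = 38.8 − 6.21 = 32.59 ft²·°F·h/BTU
L = ΔR / (R/in) = 32.59/4.65 = 7.009 in

7.01 in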